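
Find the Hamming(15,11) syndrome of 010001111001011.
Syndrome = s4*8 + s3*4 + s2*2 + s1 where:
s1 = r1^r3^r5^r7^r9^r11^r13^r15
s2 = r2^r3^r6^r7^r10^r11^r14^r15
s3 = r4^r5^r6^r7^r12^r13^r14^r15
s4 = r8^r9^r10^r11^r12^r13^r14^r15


s1=1, s2=1, s3=1, s4=1

Syndrome = 15 (error at position 15)


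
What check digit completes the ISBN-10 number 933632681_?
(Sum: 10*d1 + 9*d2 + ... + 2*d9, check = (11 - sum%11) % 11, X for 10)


Weighted sum: 261
261 mod 11 = 8

Check digit: 3


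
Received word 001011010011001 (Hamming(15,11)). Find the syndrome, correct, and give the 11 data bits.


Syndrome = 0: no error detected

Data: 11100011001 (no errors)


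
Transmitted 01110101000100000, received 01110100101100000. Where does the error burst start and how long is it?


XOR: 00000001101000000

Burst at position 7, length 4


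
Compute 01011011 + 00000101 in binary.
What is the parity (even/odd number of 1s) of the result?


01011011 = 91
00000101 = 5
Sum = 96 = 1100000
1s count = 2

even parity (2 ones in 1100000)


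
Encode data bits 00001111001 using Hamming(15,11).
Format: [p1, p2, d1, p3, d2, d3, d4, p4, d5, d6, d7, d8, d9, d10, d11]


Parity bits: p1=1, p2=1, p3=0, p4=1

110000011111001


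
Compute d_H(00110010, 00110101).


XOR: 00000111
Count of 1s: 3

3


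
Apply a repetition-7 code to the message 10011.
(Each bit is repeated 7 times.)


Each bit -> 7 copies

11111110000000000000011111111111111


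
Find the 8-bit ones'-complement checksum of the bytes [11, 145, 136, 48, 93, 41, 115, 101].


Sum = 690 mod 256 = 178
Complement = 77

77


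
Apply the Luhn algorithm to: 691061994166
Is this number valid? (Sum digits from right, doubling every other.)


Luhn sum = 54
54 mod 10 = 4

Invalid (Luhn sum mod 10 = 4)


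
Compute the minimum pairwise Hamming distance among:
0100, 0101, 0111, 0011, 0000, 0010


Comparing all pairs, minimum distance: 1
Can detect 0 errors, correct 0 errors

1


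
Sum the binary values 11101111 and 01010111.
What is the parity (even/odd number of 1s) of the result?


11101111 = 239
01010111 = 87
Sum = 326 = 101000110
1s count = 4

even parity (4 ones in 101000110)


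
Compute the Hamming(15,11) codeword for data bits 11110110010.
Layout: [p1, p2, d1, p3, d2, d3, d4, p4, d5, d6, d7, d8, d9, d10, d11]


Parity bits: p1=0, p2=0, p3=0, p4=1

001011110110010


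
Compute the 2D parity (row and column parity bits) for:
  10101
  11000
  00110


Row parities: 100
Column parities: 01011

Row P: 100, Col P: 01011, Corner: 1


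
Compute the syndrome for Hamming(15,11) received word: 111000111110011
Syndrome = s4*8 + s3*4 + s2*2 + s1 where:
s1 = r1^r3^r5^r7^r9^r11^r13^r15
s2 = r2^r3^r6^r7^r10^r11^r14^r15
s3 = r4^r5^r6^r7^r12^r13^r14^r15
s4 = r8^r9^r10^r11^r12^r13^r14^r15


s1=0, s2=1, s3=1, s4=0

Syndrome = 6 (error at position 6)


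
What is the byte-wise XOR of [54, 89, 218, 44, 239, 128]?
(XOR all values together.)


XOR chain: 54 ^ 89 ^ 218 ^ 44 ^ 239 ^ 128 = 246

246


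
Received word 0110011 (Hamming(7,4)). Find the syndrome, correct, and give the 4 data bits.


Syndrome = 0: no error detected

Data: 1011 (no errors)


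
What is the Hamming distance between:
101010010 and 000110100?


XOR: 101100110
Count of 1s: 5

5


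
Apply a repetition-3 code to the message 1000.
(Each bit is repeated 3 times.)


Each bit -> 3 copies

111000000000


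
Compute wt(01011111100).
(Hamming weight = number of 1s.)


Counting 1s in 01011111100

7


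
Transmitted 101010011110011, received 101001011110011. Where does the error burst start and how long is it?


XOR: 000011000000000

Burst at position 4, length 2


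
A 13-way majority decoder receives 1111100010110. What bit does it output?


Ones: 8 out of 13
Threshold: 7

1 (8/13 voted 1)


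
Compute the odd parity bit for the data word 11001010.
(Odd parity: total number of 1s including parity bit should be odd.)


Number of 1s in data: 4
Parity bit: 1

1


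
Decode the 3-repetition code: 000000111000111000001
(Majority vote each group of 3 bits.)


Groups: 000, 000, 111, 000, 111, 000, 001
Majority votes: 0010100

0010100


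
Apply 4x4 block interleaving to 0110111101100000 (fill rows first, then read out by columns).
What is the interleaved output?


Matrix:
  0110
  1111
  0110
  0000
Read columns: 0100111011100100

0100111011100100


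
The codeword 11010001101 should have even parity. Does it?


Number of 1s: 6

Yes, parity is correct (6 ones)


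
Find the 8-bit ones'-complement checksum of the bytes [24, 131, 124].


Sum = 279 mod 256 = 23
Complement = 232

232


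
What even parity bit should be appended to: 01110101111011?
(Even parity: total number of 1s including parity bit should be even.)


Number of 1s in data: 10
Parity bit: 0

0


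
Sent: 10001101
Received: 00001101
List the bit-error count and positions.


XOR: 10000000

1 error(s) at position(s): 0


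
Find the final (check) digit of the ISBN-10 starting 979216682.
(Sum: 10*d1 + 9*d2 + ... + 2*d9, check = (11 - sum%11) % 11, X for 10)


Weighted sum: 327
327 mod 11 = 8

Check digit: 3


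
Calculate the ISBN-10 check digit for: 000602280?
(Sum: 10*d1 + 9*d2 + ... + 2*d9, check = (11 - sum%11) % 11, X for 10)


Weighted sum: 84
84 mod 11 = 7

Check digit: 4


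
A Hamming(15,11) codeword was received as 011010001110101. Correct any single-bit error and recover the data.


Syndrome = 14: error at position 14

Data: 11001110111 (corrected bit 14)


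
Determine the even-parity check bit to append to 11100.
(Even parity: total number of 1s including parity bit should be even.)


Number of 1s in data: 3
Parity bit: 1

1


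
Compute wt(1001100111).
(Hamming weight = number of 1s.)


Counting 1s in 1001100111

6


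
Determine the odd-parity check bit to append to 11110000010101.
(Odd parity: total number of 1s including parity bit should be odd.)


Number of 1s in data: 7
Parity bit: 0

0


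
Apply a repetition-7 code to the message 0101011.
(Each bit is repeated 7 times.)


Each bit -> 7 copies

0000000111111100000001111111000000011111111111111


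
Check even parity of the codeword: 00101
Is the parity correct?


Number of 1s: 2

Yes, parity is correct (2 ones)


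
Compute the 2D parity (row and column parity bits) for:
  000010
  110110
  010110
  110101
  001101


Row parities: 10101
Column parities: 011010

Row P: 10101, Col P: 011010, Corner: 1


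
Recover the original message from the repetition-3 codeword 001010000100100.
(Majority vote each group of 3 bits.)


Groups: 001, 010, 000, 100, 100
Majority votes: 00000

00000


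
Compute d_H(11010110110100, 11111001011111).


XOR: 00101111101011
Count of 1s: 9

9


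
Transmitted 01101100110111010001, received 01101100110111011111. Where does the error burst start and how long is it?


XOR: 00000000000000001110

Burst at position 16, length 3


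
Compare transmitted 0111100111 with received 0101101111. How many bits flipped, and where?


XOR: 0010001000

2 error(s) at position(s): 2, 6


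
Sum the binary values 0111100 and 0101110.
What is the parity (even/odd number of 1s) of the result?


0111100 = 60
0101110 = 46
Sum = 106 = 1101010
1s count = 4

even parity (4 ones in 1101010)


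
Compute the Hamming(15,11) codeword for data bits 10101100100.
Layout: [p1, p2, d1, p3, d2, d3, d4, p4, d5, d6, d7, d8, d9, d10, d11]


Parity bits: p1=1, p2=1, p3=0, p4=1

111001011100100


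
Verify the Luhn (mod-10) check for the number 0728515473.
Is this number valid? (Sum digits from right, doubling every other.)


Luhn sum = 34
34 mod 10 = 4

Invalid (Luhn sum mod 10 = 4)


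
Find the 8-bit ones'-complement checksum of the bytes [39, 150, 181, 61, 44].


Sum = 475 mod 256 = 219
Complement = 36

36


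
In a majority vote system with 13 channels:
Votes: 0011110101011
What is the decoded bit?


Ones: 8 out of 13
Threshold: 7

1 (8/13 voted 1)


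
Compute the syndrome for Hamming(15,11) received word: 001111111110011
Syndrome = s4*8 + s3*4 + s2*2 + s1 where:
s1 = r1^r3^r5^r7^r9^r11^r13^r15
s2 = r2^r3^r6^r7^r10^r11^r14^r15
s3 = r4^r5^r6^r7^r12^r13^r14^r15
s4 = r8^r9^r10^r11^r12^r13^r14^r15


s1=0, s2=1, s3=0, s4=0

Syndrome = 2 (error at position 2)


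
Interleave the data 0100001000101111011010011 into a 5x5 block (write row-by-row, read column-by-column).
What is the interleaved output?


Matrix:
  01000
  01000
  10111
  10110
  10011
Read columns: 0011111000001100011100101

0011111000001100011100101


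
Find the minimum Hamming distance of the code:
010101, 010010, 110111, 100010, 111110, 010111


Comparing all pairs, minimum distance: 1
Can detect 0 errors, correct 0 errors

1


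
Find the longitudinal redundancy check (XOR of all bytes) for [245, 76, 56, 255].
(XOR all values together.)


XOR chain: 245 ^ 76 ^ 56 ^ 255 = 126

126


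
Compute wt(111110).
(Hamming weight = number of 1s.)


Counting 1s in 111110

5


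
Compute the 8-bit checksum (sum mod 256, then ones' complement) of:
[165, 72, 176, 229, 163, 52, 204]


Sum = 1061 mod 256 = 37
Complement = 218

218


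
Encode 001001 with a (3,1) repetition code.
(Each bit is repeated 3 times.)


Each bit -> 3 copies

000000111000000111


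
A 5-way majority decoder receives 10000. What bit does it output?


Ones: 1 out of 5
Threshold: 3

0 (1/5 voted 1)


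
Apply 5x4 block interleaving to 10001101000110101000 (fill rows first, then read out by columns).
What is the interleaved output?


Matrix:
  1000
  1101
  0001
  1010
  1000
Read columns: 11011010000001001100

11011010000001001100


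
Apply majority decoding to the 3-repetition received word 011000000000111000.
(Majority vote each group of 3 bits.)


Groups: 011, 000, 000, 000, 111, 000
Majority votes: 100010

100010


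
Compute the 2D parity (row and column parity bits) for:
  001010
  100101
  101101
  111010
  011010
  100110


Row parities: 010011
Column parities: 000100

Row P: 010011, Col P: 000100, Corner: 1


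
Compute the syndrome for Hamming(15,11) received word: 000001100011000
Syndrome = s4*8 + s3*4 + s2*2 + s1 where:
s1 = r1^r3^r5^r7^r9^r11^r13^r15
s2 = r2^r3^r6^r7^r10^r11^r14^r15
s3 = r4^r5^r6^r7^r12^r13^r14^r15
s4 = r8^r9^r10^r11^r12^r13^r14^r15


s1=0, s2=1, s3=1, s4=0

Syndrome = 6 (error at position 6)


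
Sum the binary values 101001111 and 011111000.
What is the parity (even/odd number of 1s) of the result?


101001111 = 335
011111000 = 248
Sum = 583 = 1001000111
1s count = 5

odd parity (5 ones in 1001000111)


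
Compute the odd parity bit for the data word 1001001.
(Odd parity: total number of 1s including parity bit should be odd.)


Number of 1s in data: 3
Parity bit: 0

0


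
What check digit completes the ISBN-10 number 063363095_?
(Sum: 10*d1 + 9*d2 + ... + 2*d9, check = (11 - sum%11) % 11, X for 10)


Weighted sum: 187
187 mod 11 = 0

Check digit: 0


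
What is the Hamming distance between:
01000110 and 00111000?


XOR: 01111110
Count of 1s: 6

6


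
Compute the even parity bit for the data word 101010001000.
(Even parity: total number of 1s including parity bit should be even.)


Number of 1s in data: 4
Parity bit: 0

0


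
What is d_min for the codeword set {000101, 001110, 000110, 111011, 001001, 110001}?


Comparing all pairs, minimum distance: 1
Can detect 0 errors, correct 0 errors

1


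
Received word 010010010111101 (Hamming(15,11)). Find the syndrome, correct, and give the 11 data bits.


Syndrome = 0: no error detected

Data: 01000111101 (no errors)


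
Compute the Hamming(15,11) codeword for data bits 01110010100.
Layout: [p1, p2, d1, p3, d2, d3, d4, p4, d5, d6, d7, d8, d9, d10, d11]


Parity bits: p1=0, p2=1, p3=0, p4=0

010011100010100


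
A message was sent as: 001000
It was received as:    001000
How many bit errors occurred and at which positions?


XOR: 000000

0 errors (received matches sent)


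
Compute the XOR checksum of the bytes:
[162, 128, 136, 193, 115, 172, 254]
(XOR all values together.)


XOR chain: 162 ^ 128 ^ 136 ^ 193 ^ 115 ^ 172 ^ 254 = 74

74


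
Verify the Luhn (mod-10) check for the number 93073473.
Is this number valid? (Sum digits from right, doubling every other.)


Luhn sum = 37
37 mod 10 = 7

Invalid (Luhn sum mod 10 = 7)


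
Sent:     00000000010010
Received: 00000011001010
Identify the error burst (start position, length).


XOR: 00000011011000

Burst at position 6, length 5


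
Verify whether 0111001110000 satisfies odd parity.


Number of 1s: 6

No, parity error (6 ones)


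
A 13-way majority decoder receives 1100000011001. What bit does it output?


Ones: 5 out of 13
Threshold: 7

0 (5/13 voted 1)


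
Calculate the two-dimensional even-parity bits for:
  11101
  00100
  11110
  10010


Row parities: 0100
Column parities: 10101

Row P: 0100, Col P: 10101, Corner: 1


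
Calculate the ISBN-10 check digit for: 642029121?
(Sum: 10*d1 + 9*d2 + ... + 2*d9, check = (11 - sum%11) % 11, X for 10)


Weighted sum: 181
181 mod 11 = 5

Check digit: 6


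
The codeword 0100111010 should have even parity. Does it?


Number of 1s: 5

No, parity error (5 ones)


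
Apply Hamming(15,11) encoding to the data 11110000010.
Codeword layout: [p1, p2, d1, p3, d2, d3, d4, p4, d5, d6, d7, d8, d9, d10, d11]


Parity bits: p1=1, p2=0, p3=0, p4=1

101011110000010


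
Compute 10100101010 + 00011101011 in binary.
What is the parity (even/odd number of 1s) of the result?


10100101010 = 1322
00011101011 = 235
Sum = 1557 = 11000010101
1s count = 5

odd parity (5 ones in 11000010101)


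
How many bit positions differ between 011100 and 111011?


XOR: 100111
Count of 1s: 4

4


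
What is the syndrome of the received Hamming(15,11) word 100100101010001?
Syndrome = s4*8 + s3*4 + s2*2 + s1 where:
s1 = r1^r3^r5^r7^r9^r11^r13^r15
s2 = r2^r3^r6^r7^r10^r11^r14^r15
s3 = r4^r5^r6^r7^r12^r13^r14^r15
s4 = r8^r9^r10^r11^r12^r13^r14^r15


s1=1, s2=1, s3=1, s4=1

Syndrome = 15 (error at position 15)


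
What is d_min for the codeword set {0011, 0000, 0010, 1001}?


Comparing all pairs, minimum distance: 1
Can detect 0 errors, correct 0 errors

1


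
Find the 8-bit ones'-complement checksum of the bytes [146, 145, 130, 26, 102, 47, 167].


Sum = 763 mod 256 = 251
Complement = 4

4


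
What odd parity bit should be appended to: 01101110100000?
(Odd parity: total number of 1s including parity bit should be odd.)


Number of 1s in data: 6
Parity bit: 1

1


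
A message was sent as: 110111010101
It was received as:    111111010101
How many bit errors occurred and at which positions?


XOR: 001000000000

1 error(s) at position(s): 2


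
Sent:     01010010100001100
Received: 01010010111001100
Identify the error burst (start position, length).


XOR: 00000000011000000

Burst at position 9, length 2


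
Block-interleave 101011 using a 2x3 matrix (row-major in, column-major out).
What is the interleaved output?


Matrix:
  101
  011
Read columns: 100111

100111


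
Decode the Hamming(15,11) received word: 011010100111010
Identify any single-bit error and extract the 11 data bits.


Syndrome = 0: no error detected

Data: 11010111010 (no errors)


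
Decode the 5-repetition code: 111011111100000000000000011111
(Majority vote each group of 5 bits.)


Groups: 11101, 11111, 00000, 00000, 00000, 11111
Majority votes: 110001

110001


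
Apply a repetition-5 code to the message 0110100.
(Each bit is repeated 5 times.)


Each bit -> 5 copies

00000111111111100000111110000000000


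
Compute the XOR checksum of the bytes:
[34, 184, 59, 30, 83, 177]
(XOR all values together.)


XOR chain: 34 ^ 184 ^ 59 ^ 30 ^ 83 ^ 177 = 93

93


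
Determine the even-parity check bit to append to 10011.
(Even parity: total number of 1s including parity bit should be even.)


Number of 1s in data: 3
Parity bit: 1

1


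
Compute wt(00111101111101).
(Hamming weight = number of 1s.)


Counting 1s in 00111101111101

10


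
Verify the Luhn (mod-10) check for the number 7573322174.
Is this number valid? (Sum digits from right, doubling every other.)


Luhn sum = 40
40 mod 10 = 0

Valid (Luhn sum mod 10 = 0)


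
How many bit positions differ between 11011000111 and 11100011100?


XOR: 00111011011
Count of 1s: 7

7


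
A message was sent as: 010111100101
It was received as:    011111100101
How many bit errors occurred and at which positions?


XOR: 001000000000

1 error(s) at position(s): 2


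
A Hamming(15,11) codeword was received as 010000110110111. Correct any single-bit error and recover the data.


Syndrome = 0: no error detected

Data: 00010110111 (no errors)


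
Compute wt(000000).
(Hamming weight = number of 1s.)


Counting 1s in 000000

0


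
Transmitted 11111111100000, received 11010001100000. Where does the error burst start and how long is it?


XOR: 00101110000000

Burst at position 2, length 5


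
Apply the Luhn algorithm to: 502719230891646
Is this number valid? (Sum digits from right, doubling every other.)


Luhn sum = 68
68 mod 10 = 8

Invalid (Luhn sum mod 10 = 8)


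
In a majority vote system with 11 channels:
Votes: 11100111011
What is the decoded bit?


Ones: 8 out of 11
Threshold: 6

1 (8/11 voted 1)


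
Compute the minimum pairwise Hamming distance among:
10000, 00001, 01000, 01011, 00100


Comparing all pairs, minimum distance: 2
Can detect 1 errors, correct 0 errors

2


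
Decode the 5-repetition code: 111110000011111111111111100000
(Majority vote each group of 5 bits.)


Groups: 11111, 00000, 11111, 11111, 11111, 00000
Majority votes: 101110

101110


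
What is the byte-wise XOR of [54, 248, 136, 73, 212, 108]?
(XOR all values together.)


XOR chain: 54 ^ 248 ^ 136 ^ 73 ^ 212 ^ 108 = 183

183


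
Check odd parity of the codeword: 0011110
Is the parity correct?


Number of 1s: 4

No, parity error (4 ones)


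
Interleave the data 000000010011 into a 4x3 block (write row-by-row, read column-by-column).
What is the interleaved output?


Matrix:
  000
  000
  010
  011
Read columns: 000000110001

000000110001


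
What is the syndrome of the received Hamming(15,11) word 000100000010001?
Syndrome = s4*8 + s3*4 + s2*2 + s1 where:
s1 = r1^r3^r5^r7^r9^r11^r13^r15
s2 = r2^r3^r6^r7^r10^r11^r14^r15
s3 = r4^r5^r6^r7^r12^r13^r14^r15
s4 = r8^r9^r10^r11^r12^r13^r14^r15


s1=0, s2=0, s3=0, s4=0

Syndrome = 0 (no error)


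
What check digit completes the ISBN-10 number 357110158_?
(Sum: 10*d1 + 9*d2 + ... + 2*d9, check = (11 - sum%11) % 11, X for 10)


Weighted sum: 179
179 mod 11 = 3

Check digit: 8


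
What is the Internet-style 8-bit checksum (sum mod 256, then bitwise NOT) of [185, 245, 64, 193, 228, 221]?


Sum = 1136 mod 256 = 112
Complement = 143

143


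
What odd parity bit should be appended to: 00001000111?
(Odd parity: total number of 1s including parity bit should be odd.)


Number of 1s in data: 4
Parity bit: 1

1


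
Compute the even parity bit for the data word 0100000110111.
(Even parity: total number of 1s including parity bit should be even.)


Number of 1s in data: 6
Parity bit: 0

0


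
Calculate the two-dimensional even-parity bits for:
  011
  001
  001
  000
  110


Row parities: 01100
Column parities: 101

Row P: 01100, Col P: 101, Corner: 0


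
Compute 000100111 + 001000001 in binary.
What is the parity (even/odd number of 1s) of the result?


000100111 = 39
001000001 = 65
Sum = 104 = 1101000
1s count = 3

odd parity (3 ones in 1101000)


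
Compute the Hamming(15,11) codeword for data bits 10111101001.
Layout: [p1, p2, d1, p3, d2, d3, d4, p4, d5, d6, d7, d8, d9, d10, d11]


Parity bits: p1=0, p2=1, p3=0, p4=0

011001101101001


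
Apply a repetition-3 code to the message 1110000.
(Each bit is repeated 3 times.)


Each bit -> 3 copies

111111111000000000000


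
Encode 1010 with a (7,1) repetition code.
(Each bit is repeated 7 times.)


Each bit -> 7 copies

1111111000000011111110000000


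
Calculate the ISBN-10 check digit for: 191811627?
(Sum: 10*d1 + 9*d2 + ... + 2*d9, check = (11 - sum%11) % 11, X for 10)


Weighted sum: 210
210 mod 11 = 1

Check digit: X


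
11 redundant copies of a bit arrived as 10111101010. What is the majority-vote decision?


Ones: 7 out of 11
Threshold: 6

1 (7/11 voted 1)


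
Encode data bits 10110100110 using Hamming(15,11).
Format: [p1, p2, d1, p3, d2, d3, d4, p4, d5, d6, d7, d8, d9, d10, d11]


Parity bits: p1=1, p2=1, p3=0, p4=1

111001110100110


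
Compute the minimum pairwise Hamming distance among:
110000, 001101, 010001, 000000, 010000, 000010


Comparing all pairs, minimum distance: 1
Can detect 0 errors, correct 0 errors

1


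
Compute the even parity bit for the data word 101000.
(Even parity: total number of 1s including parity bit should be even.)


Number of 1s in data: 2
Parity bit: 0

0


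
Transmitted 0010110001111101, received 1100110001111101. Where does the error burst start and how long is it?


XOR: 1110000000000000

Burst at position 0, length 3


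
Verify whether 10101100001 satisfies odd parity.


Number of 1s: 5

Yes, parity is correct (5 ones)


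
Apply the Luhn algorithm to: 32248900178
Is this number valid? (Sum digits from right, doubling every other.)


Luhn sum = 48
48 mod 10 = 8

Invalid (Luhn sum mod 10 = 8)


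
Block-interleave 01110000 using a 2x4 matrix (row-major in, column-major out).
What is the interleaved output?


Matrix:
  0111
  0000
Read columns: 00101010

00101010


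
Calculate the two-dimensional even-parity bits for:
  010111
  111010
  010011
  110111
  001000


Row parities: 00111
Column parities: 000001

Row P: 00111, Col P: 000001, Corner: 1


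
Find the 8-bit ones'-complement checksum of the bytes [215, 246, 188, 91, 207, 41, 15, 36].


Sum = 1039 mod 256 = 15
Complement = 240

240


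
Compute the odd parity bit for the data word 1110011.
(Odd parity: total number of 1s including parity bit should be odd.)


Number of 1s in data: 5
Parity bit: 0

0


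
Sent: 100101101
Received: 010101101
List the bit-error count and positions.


XOR: 110000000

2 error(s) at position(s): 0, 1


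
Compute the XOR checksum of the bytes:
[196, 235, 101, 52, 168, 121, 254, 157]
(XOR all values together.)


XOR chain: 196 ^ 235 ^ 101 ^ 52 ^ 168 ^ 121 ^ 254 ^ 157 = 204

204


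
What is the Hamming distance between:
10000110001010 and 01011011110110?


XOR: 11011101111100
Count of 1s: 10

10


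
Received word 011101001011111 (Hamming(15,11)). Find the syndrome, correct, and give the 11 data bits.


Syndrome = 1: error at position 1

Data: 10101011111 (corrected bit 1)


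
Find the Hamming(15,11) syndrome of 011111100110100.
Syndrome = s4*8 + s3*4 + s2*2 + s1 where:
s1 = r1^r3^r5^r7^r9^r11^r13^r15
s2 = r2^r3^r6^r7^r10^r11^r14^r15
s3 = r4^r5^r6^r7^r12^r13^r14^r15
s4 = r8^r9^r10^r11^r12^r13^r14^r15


s1=1, s2=0, s3=1, s4=1

Syndrome = 13 (error at position 13)


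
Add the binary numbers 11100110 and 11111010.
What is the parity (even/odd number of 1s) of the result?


11100110 = 230
11111010 = 250
Sum = 480 = 111100000
1s count = 4

even parity (4 ones in 111100000)


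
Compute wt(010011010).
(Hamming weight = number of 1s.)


Counting 1s in 010011010

4


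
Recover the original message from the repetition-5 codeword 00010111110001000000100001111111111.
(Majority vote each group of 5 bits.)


Groups: 00010, 11111, 00010, 00000, 10000, 11111, 11111
Majority votes: 0100011

0100011


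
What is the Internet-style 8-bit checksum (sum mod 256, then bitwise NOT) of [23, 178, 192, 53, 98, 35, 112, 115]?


Sum = 806 mod 256 = 38
Complement = 217

217


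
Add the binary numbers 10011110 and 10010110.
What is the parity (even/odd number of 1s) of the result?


10011110 = 158
10010110 = 150
Sum = 308 = 100110100
1s count = 4

even parity (4 ones in 100110100)


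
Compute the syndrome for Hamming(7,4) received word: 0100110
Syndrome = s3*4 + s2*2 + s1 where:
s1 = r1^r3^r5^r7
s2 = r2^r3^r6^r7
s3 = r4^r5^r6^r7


s1=1, s2=0, s3=0

Syndrome = 1 (error at position 1)


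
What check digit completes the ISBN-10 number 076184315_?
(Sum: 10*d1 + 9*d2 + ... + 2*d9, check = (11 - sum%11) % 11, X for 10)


Weighted sum: 211
211 mod 11 = 2

Check digit: 9


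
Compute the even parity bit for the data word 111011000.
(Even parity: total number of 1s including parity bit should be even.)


Number of 1s in data: 5
Parity bit: 1

1


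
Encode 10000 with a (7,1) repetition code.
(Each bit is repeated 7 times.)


Each bit -> 7 copies

11111110000000000000000000000000000


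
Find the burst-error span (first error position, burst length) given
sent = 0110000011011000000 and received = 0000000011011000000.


XOR: 0110000000000000000

Burst at position 1, length 2


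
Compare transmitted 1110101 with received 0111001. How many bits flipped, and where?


XOR: 1001100

3 error(s) at position(s): 0, 3, 4


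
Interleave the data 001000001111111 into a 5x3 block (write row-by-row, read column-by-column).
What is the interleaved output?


Matrix:
  001
  000
  001
  111
  111
Read columns: 000110001110111

000110001110111


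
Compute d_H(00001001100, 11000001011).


XOR: 11001000111
Count of 1s: 6

6


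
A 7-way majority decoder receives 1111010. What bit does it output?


Ones: 5 out of 7
Threshold: 4

1 (5/7 voted 1)


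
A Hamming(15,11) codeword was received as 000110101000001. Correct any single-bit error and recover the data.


Syndrome = 0: no error detected

Data: 01011000001 (no errors)


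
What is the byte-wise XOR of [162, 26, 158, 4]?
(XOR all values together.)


XOR chain: 162 ^ 26 ^ 158 ^ 4 = 34

34


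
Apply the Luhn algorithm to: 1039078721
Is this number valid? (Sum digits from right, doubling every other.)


Luhn sum = 43
43 mod 10 = 3

Invalid (Luhn sum mod 10 = 3)


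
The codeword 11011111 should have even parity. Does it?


Number of 1s: 7

No, parity error (7 ones)


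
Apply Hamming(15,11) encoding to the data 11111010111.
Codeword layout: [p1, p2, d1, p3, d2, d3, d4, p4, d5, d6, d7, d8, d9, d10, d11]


Parity bits: p1=1, p2=0, p3=0, p4=1

101011111010111


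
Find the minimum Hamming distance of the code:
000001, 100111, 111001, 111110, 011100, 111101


Comparing all pairs, minimum distance: 1
Can detect 0 errors, correct 0 errors

1


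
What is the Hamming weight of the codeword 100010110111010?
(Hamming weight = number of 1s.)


Counting 1s in 100010110111010

8


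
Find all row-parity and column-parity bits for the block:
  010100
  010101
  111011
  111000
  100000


Row parities: 01111
Column parities: 100010

Row P: 01111, Col P: 100010, Corner: 0


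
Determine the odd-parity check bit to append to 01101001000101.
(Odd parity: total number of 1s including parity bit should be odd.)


Number of 1s in data: 6
Parity bit: 1

1


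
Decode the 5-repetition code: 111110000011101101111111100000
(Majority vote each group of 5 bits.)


Groups: 11111, 00000, 11101, 10111, 11111, 00000
Majority votes: 101110

101110


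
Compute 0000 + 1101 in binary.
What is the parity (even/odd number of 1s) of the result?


0000 = 0
1101 = 13
Sum = 13 = 1101
1s count = 3

odd parity (3 ones in 1101)


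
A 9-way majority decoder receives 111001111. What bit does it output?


Ones: 7 out of 9
Threshold: 5

1 (7/9 voted 1)


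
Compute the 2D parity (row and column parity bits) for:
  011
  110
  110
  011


Row parities: 0000
Column parities: 000

Row P: 0000, Col P: 000, Corner: 0


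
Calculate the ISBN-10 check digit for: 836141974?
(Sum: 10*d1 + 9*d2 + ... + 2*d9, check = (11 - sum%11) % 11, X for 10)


Weighted sum: 256
256 mod 11 = 3

Check digit: 8


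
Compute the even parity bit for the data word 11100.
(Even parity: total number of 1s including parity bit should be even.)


Number of 1s in data: 3
Parity bit: 1

1


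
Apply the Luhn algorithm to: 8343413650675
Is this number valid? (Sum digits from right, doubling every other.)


Luhn sum = 57
57 mod 10 = 7

Invalid (Luhn sum mod 10 = 7)


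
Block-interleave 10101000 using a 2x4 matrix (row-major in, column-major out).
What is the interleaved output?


Matrix:
  1010
  1000
Read columns: 11001000

11001000


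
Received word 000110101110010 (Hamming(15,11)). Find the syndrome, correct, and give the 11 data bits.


Syndrome = 0: no error detected

Data: 01011110010 (no errors)


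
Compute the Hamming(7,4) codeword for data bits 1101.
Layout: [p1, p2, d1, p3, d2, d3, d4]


Parity bits: p1=1, p2=0, p3=0

1010101


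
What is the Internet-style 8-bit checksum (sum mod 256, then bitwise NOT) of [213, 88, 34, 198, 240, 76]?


Sum = 849 mod 256 = 81
Complement = 174

174


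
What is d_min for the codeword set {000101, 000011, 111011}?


Comparing all pairs, minimum distance: 2
Can detect 1 errors, correct 0 errors

2


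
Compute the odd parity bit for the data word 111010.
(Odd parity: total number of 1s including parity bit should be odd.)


Number of 1s in data: 4
Parity bit: 1

1


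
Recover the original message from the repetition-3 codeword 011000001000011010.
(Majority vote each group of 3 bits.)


Groups: 011, 000, 001, 000, 011, 010
Majority votes: 100010

100010


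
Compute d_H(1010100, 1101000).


XOR: 0111100
Count of 1s: 4

4


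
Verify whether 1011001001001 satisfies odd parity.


Number of 1s: 6

No, parity error (6 ones)


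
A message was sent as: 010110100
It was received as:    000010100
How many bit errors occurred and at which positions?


XOR: 010100000

2 error(s) at position(s): 1, 3


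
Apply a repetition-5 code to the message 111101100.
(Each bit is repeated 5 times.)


Each bit -> 5 copies

111111111111111111110000011111111110000000000


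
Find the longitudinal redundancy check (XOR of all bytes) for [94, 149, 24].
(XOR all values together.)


XOR chain: 94 ^ 149 ^ 24 = 211

211


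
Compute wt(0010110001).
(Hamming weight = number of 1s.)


Counting 1s in 0010110001

4


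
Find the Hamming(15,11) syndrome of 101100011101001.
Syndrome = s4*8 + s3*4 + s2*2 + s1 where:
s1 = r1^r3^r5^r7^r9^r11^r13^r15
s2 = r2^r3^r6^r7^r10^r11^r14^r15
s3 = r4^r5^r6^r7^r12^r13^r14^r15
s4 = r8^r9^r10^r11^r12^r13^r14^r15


s1=0, s2=1, s3=1, s4=1

Syndrome = 14 (error at position 14)


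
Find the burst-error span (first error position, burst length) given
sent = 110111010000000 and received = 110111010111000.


XOR: 000000000111000

Burst at position 9, length 3


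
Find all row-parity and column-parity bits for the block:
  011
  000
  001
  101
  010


Row parities: 00101
Column parities: 101

Row P: 00101, Col P: 101, Corner: 0


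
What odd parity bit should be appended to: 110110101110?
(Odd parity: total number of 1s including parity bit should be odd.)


Number of 1s in data: 8
Parity bit: 1

1


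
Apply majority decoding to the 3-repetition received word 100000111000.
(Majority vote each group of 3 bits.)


Groups: 100, 000, 111, 000
Majority votes: 0010

0010


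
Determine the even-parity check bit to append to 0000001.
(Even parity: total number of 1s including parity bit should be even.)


Number of 1s in data: 1
Parity bit: 1

1


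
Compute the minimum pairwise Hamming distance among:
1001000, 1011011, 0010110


Comparing all pairs, minimum distance: 3
Can detect 2 errors, correct 1 errors

3


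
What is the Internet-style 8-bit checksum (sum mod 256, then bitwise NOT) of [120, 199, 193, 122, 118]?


Sum = 752 mod 256 = 240
Complement = 15

15


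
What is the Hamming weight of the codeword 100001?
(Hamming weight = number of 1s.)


Counting 1s in 100001

2


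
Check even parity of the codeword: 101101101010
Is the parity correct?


Number of 1s: 7

No, parity error (7 ones)


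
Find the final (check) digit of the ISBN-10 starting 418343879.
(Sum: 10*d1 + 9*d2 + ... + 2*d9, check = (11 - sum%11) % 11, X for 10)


Weighted sum: 244
244 mod 11 = 2

Check digit: 9


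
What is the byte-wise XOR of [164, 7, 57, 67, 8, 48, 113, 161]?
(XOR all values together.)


XOR chain: 164 ^ 7 ^ 57 ^ 67 ^ 8 ^ 48 ^ 113 ^ 161 = 49

49


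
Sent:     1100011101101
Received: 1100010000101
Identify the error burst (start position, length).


XOR: 0000001101000

Burst at position 6, length 4


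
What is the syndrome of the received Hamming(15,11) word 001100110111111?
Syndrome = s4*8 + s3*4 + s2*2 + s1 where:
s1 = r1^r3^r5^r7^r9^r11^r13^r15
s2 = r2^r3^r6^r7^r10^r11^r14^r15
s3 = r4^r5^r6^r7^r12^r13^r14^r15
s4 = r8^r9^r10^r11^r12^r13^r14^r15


s1=1, s2=0, s3=0, s4=1

Syndrome = 9 (error at position 9)


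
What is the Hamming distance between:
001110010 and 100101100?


XOR: 101011110
Count of 1s: 6

6


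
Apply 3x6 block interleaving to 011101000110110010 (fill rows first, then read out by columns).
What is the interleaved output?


Matrix:
  011101
  000110
  110010
Read columns: 001101100110011100

001101100110011100


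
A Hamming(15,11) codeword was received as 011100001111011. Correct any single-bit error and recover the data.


Syndrome = 0: no error detected

Data: 10001111011 (no errors)


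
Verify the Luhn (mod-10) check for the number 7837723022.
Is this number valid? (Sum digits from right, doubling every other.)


Luhn sum = 45
45 mod 10 = 5

Invalid (Luhn sum mod 10 = 5)


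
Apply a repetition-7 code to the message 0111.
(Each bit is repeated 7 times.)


Each bit -> 7 copies

0000000111111111111111111111


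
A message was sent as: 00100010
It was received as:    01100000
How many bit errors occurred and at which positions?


XOR: 01000010

2 error(s) at position(s): 1, 6


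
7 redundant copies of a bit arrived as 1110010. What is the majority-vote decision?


Ones: 4 out of 7
Threshold: 4

1 (4/7 voted 1)


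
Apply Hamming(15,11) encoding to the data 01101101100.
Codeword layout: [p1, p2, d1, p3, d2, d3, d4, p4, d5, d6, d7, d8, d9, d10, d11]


Parity bits: p1=1, p2=0, p3=0, p4=0

100011001101100


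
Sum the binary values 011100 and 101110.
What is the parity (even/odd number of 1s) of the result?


011100 = 28
101110 = 46
Sum = 74 = 1001010
1s count = 3

odd parity (3 ones in 1001010)


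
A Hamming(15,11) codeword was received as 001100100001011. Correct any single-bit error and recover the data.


Syndrome = 13: error at position 13

Data: 10010001111 (corrected bit 13)


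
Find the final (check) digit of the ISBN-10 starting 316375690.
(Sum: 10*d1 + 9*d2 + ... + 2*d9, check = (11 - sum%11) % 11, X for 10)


Weighted sum: 226
226 mod 11 = 6

Check digit: 5


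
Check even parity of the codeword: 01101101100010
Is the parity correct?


Number of 1s: 7

No, parity error (7 ones)


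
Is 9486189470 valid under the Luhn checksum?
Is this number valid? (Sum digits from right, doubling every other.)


Luhn sum = 54
54 mod 10 = 4

Invalid (Luhn sum mod 10 = 4)


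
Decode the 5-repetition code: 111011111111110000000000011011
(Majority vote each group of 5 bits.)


Groups: 11101, 11111, 11110, 00000, 00000, 11011
Majority votes: 111001

111001


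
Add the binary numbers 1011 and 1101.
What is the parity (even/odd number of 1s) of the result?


1011 = 11
1101 = 13
Sum = 24 = 11000
1s count = 2

even parity (2 ones in 11000)


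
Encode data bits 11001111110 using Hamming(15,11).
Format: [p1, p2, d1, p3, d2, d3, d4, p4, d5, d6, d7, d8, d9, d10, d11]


Parity bits: p1=1, p2=0, p3=0, p4=0

101010001111110


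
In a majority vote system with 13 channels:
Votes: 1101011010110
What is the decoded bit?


Ones: 8 out of 13
Threshold: 7

1 (8/13 voted 1)


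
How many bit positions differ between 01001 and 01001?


XOR: 00000
Count of 1s: 0

0


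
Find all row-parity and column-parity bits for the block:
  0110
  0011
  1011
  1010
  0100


Row parities: 00101
Column parities: 0000

Row P: 00101, Col P: 0000, Corner: 0


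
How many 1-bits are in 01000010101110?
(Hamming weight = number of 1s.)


Counting 1s in 01000010101110

6


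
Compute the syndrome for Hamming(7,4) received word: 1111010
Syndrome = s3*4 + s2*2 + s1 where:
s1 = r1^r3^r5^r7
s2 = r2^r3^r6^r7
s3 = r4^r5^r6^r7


s1=0, s2=1, s3=0

Syndrome = 2 (error at position 2)


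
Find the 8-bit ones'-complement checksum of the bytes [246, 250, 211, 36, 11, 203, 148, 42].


Sum = 1147 mod 256 = 123
Complement = 132

132


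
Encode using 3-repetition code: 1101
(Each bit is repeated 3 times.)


Each bit -> 3 copies

111111000111


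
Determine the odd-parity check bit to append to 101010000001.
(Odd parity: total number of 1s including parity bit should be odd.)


Number of 1s in data: 4
Parity bit: 1

1


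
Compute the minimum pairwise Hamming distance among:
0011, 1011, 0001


Comparing all pairs, minimum distance: 1
Can detect 0 errors, correct 0 errors

1


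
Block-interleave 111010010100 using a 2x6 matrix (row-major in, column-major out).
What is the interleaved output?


Matrix:
  111010
  010100
Read columns: 101110011000

101110011000


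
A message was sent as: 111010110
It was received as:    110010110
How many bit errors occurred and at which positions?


XOR: 001000000

1 error(s) at position(s): 2


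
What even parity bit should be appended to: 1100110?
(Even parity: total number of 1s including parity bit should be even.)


Number of 1s in data: 4
Parity bit: 0

0


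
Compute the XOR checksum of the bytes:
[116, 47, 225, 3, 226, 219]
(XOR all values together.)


XOR chain: 116 ^ 47 ^ 225 ^ 3 ^ 226 ^ 219 = 128

128


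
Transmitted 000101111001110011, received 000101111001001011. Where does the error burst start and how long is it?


XOR: 000000000000111000

Burst at position 12, length 3


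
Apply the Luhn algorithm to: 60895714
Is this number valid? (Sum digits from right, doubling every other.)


Luhn sum = 33
33 mod 10 = 3

Invalid (Luhn sum mod 10 = 3)


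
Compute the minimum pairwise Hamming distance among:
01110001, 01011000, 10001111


Comparing all pairs, minimum distance: 3
Can detect 2 errors, correct 1 errors

3


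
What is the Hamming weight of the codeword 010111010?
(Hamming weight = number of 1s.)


Counting 1s in 010111010

5


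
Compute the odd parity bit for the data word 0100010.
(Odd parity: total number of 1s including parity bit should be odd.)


Number of 1s in data: 2
Parity bit: 1

1


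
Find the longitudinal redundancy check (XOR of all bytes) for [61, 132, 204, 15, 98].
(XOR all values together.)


XOR chain: 61 ^ 132 ^ 204 ^ 15 ^ 98 = 24

24


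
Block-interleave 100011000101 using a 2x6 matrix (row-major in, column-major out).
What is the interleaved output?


Matrix:
  100011
  000101
Read columns: 100000011011

100000011011


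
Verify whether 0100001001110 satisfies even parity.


Number of 1s: 5

No, parity error (5 ones)


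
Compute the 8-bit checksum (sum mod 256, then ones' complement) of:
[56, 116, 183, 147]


Sum = 502 mod 256 = 246
Complement = 9

9
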